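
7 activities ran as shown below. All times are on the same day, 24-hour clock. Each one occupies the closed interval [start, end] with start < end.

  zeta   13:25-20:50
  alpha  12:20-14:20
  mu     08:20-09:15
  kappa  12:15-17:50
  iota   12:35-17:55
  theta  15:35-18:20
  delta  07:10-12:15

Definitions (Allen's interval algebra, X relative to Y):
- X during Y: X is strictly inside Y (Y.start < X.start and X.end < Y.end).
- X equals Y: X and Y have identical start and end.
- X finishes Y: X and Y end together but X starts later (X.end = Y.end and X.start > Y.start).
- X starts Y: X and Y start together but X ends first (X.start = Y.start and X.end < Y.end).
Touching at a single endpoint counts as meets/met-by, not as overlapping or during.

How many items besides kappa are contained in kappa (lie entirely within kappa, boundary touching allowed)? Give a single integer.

1

Target kappa = [12:15, 17:50].
alpha [12:20, 14:20] → during → counts.
delta [07:10, 12:15] → meets → no.
iota [12:35, 17:55] → overlapped-by → no.
mu [08:20, 09:15] → before → no.
theta [15:35, 18:20] → overlapped-by → no.
zeta [13:25, 20:50] → overlapped-by → no.
Total: 1.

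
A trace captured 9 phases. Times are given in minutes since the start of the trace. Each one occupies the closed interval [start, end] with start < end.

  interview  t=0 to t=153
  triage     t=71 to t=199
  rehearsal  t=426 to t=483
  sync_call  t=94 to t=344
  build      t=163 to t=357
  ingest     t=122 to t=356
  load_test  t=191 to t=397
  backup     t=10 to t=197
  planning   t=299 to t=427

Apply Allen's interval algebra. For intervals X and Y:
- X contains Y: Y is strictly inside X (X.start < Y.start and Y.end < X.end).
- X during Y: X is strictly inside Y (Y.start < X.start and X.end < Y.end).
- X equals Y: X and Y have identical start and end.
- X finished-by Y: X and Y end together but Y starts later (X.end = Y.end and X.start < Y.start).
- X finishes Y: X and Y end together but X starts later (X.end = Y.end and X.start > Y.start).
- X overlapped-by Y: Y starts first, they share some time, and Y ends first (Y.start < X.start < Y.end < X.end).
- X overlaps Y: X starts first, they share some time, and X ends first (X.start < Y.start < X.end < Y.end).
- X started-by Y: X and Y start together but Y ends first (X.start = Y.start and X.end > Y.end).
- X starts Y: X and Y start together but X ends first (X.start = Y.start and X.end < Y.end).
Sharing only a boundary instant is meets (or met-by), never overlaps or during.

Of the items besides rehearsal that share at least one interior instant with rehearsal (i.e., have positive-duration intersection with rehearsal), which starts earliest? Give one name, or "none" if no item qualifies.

Target rehearsal = [t=426, t=483].
backup [t=10, t=197] → before → excluded.
build [t=163, t=357] → before → excluded.
ingest [t=122, t=356] → before → excluded.
interview [t=0, t=153] → before → excluded.
load_test [t=191, t=397] → before → excluded.
planning [t=299, t=427] → overlaps → candidate.
sync_call [t=94, t=344] → before → excluded.
triage [t=71, t=199] → before → excluded.
Among candidates, earliest start is t=299 → planning.

planning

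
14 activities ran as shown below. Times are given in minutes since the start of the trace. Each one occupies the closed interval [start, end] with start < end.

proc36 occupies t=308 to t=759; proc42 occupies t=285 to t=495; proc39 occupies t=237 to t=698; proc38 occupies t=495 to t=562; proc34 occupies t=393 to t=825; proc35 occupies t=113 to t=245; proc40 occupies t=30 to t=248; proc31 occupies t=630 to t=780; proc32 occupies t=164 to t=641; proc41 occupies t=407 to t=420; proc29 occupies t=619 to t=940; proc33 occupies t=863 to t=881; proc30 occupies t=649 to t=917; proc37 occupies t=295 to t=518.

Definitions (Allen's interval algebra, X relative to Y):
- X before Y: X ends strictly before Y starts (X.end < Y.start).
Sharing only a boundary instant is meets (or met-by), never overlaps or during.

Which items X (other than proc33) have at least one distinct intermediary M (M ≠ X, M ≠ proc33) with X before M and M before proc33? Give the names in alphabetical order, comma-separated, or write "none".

Target proc33 = [t=863, t=881].
Intermediaries M with M before proc33: proc31, proc32, proc34, proc35, proc36, proc37, proc38, proc39, proc40, proc41, proc42.
Via proc31 — items with X before proc31: proc35, proc37, proc38, proc40, proc41, proc42.
Via proc32 — items with X before proc32: none.
Via proc34 — items with X before proc34: proc35, proc40.
Via proc35 — items with X before proc35: none.
Via proc36 — items with X before proc36: proc35, proc40.
Via proc37 — items with X before proc37: proc35, proc40.
Via proc38 — items with X before proc38: proc35, proc40, proc41.
Via proc39 — items with X before proc39: none.
Via proc40 — items with X before proc40: none.
Via proc41 — items with X before proc41: proc35, proc40.
Via proc42 — items with X before proc42: proc35, proc40.
Union: proc35, proc37, proc38, proc40, proc41, proc42.

proc35, proc37, proc38, proc40, proc41, proc42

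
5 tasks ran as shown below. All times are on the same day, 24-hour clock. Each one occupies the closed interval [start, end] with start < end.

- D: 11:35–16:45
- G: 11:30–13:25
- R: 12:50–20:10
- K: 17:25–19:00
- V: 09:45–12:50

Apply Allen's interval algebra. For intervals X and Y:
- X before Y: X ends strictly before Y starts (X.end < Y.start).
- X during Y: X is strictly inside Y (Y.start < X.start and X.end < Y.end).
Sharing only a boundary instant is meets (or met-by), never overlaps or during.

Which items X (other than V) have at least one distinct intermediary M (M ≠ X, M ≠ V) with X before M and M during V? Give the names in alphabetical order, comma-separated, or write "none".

Target V = [09:45, 12:50].
Intermediaries M with M during V: none.
Union: none.

none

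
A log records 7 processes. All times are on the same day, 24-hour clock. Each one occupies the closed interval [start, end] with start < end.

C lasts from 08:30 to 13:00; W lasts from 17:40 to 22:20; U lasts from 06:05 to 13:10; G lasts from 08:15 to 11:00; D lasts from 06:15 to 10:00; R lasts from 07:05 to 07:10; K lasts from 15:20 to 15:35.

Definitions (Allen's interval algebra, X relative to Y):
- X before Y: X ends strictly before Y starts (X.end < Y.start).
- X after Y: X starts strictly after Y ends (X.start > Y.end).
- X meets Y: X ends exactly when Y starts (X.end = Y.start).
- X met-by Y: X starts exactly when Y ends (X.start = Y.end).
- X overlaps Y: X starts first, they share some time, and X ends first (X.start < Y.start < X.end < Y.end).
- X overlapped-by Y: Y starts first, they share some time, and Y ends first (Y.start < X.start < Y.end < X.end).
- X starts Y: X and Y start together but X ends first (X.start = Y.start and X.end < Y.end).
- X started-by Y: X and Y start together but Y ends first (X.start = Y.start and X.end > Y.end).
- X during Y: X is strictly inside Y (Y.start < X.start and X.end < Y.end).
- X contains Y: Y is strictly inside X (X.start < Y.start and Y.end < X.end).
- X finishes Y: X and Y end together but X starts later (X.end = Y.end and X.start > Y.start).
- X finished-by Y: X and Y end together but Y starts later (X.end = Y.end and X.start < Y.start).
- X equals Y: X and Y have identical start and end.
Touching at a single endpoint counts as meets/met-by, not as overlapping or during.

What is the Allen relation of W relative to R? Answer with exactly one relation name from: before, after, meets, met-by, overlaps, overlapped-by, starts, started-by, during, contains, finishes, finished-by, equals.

after

W = [17:40, 22:20]; R = [07:05, 07:10].
Compare endpoints: W.start > R.start, W.start > R.end, W.end > R.start, W.end > R.end.
That pattern is 'after'.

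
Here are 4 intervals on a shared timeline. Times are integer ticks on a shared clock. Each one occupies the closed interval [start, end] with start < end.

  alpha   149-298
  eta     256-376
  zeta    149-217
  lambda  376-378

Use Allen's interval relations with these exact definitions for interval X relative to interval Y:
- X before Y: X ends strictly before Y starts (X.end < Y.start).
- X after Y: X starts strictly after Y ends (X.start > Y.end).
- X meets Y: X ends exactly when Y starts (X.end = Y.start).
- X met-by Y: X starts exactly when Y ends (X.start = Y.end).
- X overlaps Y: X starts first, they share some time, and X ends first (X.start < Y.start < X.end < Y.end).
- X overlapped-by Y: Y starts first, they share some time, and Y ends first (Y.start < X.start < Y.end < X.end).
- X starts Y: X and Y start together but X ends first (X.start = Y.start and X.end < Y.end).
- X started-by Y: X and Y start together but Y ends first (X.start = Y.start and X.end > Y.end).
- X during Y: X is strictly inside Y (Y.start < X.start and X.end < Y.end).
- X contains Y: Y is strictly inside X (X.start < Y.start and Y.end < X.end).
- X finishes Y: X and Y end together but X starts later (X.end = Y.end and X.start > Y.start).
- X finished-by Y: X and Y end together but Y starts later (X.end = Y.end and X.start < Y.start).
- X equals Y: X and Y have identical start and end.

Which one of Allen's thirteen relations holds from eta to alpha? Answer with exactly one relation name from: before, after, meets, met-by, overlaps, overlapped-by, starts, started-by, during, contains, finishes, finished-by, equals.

eta = [256, 376]; alpha = [149, 298].
Compare endpoints: eta.start > alpha.start, eta.start < alpha.end, eta.end > alpha.start, eta.end > alpha.end.
That pattern is 'overlapped-by'.

overlapped-by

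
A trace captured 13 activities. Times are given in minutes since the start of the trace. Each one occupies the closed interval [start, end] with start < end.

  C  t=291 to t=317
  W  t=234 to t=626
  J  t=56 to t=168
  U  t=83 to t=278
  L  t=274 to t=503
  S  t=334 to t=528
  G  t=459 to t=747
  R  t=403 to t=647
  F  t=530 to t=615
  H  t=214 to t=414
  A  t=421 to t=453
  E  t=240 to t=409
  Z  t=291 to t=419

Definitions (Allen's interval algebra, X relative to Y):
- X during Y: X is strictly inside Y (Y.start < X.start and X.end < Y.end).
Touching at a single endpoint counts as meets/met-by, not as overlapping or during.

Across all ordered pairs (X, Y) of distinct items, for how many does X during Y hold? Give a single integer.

17

Checking all 156 ordered pairs for relation 'during'; matching pairs in alphabetical order:
(A, L): A during L ✓
(A, R): A during R ✓
(A, S): A during S ✓
(A, W): A during W ✓
(C, E): C during E ✓
(C, H): C during H ✓
(C, L): C during L ✓
(C, W): C during W ✓
(E, H): E during H ✓
(E, W): E during W ✓
(F, G): F during G ✓
(F, R): F during R ✓
(F, W): F during W ✓
(L, W): L during W ✓
(S, W): S during W ✓
(Z, L): Z during L ✓
(Z, W): Z during W ✓
Count: 17.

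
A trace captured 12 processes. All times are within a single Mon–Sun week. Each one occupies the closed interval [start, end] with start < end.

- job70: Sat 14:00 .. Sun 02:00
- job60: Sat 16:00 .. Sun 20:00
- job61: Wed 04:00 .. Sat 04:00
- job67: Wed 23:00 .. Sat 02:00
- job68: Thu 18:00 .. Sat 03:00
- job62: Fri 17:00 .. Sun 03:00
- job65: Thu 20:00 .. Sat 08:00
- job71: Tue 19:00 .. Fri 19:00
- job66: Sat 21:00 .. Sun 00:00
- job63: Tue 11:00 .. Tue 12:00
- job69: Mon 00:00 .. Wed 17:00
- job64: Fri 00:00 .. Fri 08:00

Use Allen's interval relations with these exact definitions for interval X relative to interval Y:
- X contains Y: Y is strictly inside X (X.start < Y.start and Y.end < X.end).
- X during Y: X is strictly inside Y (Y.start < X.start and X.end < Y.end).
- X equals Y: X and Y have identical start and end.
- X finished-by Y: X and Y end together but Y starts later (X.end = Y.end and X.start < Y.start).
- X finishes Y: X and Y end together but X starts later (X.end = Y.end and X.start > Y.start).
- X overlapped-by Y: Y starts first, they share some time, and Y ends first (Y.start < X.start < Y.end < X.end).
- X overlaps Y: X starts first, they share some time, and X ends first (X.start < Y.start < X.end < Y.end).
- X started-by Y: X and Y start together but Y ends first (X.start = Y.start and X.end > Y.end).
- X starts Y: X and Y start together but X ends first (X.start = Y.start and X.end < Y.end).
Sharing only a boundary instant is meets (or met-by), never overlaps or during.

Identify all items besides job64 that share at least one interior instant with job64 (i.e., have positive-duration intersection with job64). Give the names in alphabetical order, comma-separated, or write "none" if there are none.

Target job64 = [Fri 00:00, Fri 08:00].
job60 [Sat 16:00, Sun 20:00] → after → no.
job61 [Wed 04:00, Sat 04:00] → contains → yes.
job62 [Fri 17:00, Sun 03:00] → after → no.
job63 [Tue 11:00, Tue 12:00] → before → no.
job65 [Thu 20:00, Sat 08:00] → contains → yes.
job66 [Sat 21:00, Sun 00:00] → after → no.
job67 [Wed 23:00, Sat 02:00] → contains → yes.
job68 [Thu 18:00, Sat 03:00] → contains → yes.
job69 [Mon 00:00, Wed 17:00] → before → no.
job70 [Sat 14:00, Sun 02:00] → after → no.
job71 [Tue 19:00, Fri 19:00] → contains → yes.
Result: job61, job65, job67, job68, job71.

job61, job65, job67, job68, job71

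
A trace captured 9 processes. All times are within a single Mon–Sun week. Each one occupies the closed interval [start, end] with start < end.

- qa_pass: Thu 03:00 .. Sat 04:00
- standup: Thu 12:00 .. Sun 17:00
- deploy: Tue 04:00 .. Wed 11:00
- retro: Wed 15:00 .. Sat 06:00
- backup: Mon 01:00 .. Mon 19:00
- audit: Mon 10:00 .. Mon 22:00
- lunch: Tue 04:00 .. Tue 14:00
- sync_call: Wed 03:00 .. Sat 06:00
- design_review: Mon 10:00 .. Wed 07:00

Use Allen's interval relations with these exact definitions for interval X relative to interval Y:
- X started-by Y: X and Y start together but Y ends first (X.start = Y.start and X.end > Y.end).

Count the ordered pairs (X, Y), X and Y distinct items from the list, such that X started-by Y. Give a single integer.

Checking all 72 ordered pairs for relation 'started-by'; matching pairs in alphabetical order:
(deploy, lunch): deploy started-by lunch ✓
(design_review, audit): design_review started-by audit ✓
Count: 2.

2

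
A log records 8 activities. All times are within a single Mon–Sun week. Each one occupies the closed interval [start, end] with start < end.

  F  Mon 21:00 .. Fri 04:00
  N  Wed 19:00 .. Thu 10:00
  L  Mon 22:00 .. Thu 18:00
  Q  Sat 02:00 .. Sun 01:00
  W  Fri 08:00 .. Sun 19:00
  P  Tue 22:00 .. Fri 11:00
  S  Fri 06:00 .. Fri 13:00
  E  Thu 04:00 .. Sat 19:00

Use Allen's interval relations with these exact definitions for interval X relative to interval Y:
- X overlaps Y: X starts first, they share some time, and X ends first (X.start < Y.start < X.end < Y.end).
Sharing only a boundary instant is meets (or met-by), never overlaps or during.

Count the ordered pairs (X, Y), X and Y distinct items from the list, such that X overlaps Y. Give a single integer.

11

Checking all 56 ordered pairs for relation 'overlaps'; matching pairs in alphabetical order:
(E, Q): E overlaps Q ✓
(E, W): E overlaps W ✓
(F, E): F overlaps E ✓
(F, P): F overlaps P ✓
(L, E): L overlaps E ✓
(L, P): L overlaps P ✓
(N, E): N overlaps E ✓
(P, E): P overlaps E ✓
(P, S): P overlaps S ✓
(P, W): P overlaps W ✓
(S, W): S overlaps W ✓
Count: 11.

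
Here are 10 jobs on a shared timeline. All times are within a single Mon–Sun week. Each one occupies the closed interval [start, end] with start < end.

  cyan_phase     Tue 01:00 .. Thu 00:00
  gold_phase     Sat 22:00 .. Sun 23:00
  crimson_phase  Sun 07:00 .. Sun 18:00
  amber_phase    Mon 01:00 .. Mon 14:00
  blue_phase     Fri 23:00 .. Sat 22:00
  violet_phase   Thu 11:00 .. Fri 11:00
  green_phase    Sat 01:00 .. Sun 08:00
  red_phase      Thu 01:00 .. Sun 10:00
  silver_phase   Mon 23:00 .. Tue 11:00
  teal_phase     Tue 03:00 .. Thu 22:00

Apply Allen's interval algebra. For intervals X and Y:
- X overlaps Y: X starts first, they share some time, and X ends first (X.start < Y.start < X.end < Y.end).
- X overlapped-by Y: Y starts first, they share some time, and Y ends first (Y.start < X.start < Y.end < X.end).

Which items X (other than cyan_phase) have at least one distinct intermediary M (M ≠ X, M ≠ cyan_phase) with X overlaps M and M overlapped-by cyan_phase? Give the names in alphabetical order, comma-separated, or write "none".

Target cyan_phase = [Tue 01:00, Thu 00:00].
Intermediaries M with M overlapped-by cyan_phase: teal_phase.
Via teal_phase — items with X overlaps teal_phase: silver_phase.
Union: silver_phase.

silver_phase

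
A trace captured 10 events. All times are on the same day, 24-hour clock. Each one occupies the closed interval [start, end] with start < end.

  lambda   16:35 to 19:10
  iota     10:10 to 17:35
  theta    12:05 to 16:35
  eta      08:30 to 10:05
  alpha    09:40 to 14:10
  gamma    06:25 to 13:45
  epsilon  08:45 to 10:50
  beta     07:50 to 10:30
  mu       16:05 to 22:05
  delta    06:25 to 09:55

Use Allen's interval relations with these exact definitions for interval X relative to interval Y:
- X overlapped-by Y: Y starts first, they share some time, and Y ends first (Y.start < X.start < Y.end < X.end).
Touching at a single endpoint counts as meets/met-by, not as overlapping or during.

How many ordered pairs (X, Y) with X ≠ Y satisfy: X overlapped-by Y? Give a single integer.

Checking all 90 ordered pairs for relation 'overlapped-by'; matching pairs in alphabetical order:
(alpha, beta): alpha overlapped-by beta ✓
(alpha, delta): alpha overlapped-by delta ✓
(alpha, epsilon): alpha overlapped-by epsilon ✓
(alpha, eta): alpha overlapped-by eta ✓
(alpha, gamma): alpha overlapped-by gamma ✓
(beta, delta): beta overlapped-by delta ✓
(epsilon, beta): epsilon overlapped-by beta ✓
(epsilon, delta): epsilon overlapped-by delta ✓
(epsilon, eta): epsilon overlapped-by eta ✓
(eta, delta): eta overlapped-by delta ✓
(iota, alpha): iota overlapped-by alpha ✓
(iota, beta): iota overlapped-by beta ✓
(iota, epsilon): iota overlapped-by epsilon ✓
(iota, gamma): iota overlapped-by gamma ✓
(lambda, iota): lambda overlapped-by iota ✓
(mu, iota): mu overlapped-by iota ✓
(mu, theta): mu overlapped-by theta ✓
(theta, alpha): theta overlapped-by alpha ✓
(theta, gamma): theta overlapped-by gamma ✓
Count: 19.

19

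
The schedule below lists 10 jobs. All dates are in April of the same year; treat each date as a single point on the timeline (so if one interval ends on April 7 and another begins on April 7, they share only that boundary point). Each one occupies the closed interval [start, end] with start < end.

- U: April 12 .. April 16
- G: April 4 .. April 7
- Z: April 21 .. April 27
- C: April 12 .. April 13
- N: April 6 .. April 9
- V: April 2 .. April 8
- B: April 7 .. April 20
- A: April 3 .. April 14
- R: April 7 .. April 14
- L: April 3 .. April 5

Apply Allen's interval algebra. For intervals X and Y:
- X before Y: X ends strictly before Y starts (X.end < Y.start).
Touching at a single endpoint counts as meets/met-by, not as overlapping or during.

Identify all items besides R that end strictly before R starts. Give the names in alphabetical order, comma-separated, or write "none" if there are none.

Target R = [April 7, April 14].
A [April 3, April 14] → finished-by → no.
B [April 7, April 20] → started-by → no.
C [April 12, April 13] → during → no.
G [April 4, April 7] → meets → no.
L [April 3, April 5] → before → yes.
N [April 6, April 9] → overlaps → no.
U [April 12, April 16] → overlapped-by → no.
V [April 2, April 8] → overlaps → no.
Z [April 21, April 27] → after → no.
Result: L.

L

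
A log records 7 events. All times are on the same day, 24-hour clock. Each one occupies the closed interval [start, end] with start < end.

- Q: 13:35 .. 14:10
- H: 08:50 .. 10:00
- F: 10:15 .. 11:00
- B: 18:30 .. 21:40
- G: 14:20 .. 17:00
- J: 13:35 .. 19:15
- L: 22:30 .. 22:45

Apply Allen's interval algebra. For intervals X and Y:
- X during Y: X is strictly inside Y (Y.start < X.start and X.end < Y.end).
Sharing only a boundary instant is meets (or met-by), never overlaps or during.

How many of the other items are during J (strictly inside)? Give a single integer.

1

Target J = [13:35, 19:15].
B [18:30, 21:40] → overlapped-by → no.
F [10:15, 11:00] → before → no.
G [14:20, 17:00] → during → counts.
H [08:50, 10:00] → before → no.
L [22:30, 22:45] → after → no.
Q [13:35, 14:10] → starts → no.
Total: 1.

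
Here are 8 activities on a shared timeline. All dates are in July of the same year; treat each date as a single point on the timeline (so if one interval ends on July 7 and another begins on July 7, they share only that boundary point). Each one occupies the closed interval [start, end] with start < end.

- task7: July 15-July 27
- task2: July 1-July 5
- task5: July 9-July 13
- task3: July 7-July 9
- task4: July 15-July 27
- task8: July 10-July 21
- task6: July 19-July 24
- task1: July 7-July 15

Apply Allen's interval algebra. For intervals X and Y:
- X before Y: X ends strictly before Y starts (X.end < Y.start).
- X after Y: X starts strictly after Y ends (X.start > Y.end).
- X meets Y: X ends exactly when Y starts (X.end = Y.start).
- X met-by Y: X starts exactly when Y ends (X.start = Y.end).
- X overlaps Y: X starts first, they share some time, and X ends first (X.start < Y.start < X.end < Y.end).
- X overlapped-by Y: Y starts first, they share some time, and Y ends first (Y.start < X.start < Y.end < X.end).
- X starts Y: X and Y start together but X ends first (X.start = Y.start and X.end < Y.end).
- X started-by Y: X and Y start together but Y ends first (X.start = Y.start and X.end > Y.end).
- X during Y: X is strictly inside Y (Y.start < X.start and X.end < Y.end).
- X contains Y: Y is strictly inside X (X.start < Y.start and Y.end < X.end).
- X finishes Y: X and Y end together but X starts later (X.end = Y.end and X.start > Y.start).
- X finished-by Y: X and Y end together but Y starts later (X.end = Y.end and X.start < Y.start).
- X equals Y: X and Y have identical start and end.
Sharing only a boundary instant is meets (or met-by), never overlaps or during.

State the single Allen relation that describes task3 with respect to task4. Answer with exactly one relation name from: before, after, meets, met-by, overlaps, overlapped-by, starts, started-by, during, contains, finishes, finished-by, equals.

task3 = [July 7, July 9]; task4 = [July 15, July 27].
Compare endpoints: task3.start < task4.start, task3.start < task4.end, task3.end < task4.start, task3.end < task4.end.
That pattern is 'before'.

before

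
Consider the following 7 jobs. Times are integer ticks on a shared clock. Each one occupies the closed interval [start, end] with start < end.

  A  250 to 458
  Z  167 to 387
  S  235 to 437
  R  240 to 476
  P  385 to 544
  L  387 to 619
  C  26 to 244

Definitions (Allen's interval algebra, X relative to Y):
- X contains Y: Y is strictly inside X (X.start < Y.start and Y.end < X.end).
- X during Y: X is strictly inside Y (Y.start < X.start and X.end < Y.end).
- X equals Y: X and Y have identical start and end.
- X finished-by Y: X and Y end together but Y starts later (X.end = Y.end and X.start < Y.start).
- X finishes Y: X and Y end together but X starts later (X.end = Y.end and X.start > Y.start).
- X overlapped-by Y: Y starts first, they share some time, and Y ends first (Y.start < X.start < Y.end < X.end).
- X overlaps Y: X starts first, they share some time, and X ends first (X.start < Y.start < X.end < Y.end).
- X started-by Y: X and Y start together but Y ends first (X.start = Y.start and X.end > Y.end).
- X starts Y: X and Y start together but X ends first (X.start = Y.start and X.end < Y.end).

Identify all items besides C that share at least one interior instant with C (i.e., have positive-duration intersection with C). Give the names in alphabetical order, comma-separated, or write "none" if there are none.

Target C = [26, 244].
A [250, 458] → after → no.
L [387, 619] → after → no.
P [385, 544] → after → no.
R [240, 476] → overlapped-by → yes.
S [235, 437] → overlapped-by → yes.
Z [167, 387] → overlapped-by → yes.
Result: R, S, Z.

R, S, Z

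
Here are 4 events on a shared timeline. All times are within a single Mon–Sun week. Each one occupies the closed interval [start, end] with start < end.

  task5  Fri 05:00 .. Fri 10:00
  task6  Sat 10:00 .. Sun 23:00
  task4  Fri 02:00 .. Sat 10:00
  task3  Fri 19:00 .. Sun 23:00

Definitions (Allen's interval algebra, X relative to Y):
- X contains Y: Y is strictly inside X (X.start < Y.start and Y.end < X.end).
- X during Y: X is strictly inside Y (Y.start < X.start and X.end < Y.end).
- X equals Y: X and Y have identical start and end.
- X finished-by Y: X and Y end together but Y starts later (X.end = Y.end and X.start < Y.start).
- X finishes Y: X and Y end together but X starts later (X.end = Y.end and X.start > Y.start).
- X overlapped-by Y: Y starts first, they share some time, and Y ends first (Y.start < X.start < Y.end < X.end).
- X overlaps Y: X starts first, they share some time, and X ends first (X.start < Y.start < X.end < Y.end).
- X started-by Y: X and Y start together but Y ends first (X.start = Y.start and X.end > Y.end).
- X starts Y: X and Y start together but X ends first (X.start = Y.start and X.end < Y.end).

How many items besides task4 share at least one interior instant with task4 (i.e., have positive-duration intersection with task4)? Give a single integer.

2

Target task4 = [Fri 02:00, Sat 10:00].
task3 [Fri 19:00, Sun 23:00] → overlapped-by → counts.
task5 [Fri 05:00, Fri 10:00] → during → counts.
task6 [Sat 10:00, Sun 23:00] → met-by → no.
Total: 2.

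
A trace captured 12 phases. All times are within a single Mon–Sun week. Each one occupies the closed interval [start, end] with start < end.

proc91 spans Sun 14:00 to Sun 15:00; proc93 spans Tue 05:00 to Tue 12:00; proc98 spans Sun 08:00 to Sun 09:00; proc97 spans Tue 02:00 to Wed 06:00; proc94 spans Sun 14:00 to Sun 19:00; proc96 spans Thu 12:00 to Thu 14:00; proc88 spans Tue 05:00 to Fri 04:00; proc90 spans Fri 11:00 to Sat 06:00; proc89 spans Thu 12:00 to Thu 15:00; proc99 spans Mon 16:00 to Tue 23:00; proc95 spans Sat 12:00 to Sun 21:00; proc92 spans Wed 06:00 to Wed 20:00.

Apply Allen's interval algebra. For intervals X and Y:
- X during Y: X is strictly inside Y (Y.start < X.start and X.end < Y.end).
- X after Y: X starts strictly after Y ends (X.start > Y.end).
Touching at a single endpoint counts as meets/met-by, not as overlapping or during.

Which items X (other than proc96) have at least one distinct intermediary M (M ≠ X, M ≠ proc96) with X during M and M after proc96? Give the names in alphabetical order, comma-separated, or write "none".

Target proc96 = [Thu 12:00, Thu 14:00].
Intermediaries M with M after proc96: proc90, proc91, proc94, proc95, proc98.
Via proc90 — items with X during proc90: none.
Via proc91 — items with X during proc91: none.
Via proc94 — items with X during proc94: none.
Via proc95 — items with X during proc95: proc91, proc94, proc98.
Via proc98 — items with X during proc98: none.
Union: proc91, proc94, proc98.

proc91, proc94, proc98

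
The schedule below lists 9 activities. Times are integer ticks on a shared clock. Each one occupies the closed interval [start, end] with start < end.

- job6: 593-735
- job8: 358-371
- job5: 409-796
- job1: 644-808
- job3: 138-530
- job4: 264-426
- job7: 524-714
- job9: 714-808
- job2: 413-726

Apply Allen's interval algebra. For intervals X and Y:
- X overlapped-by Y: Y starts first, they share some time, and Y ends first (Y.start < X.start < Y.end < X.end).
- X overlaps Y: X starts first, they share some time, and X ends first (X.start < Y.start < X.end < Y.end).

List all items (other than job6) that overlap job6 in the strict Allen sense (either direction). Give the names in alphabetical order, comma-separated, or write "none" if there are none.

Target job6 = [593, 735].
job1 [644, 808] → overlapped-by → yes.
job2 [413, 726] → overlaps → yes.
job3 [138, 530] → before → no.
job4 [264, 426] → before → no.
job5 [409, 796] → contains → no.
job7 [524, 714] → overlaps → yes.
job8 [358, 371] → before → no.
job9 [714, 808] → overlapped-by → yes.
Result: job1, job2, job7, job9.

job1, job2, job7, job9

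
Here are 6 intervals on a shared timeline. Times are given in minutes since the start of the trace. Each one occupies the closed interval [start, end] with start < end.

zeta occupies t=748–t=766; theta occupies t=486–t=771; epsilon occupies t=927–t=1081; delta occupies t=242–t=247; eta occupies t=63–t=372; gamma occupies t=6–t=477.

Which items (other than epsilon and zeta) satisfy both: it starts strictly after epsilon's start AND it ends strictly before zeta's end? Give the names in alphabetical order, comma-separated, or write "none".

none

Conditions: its start is strictly after epsilon's start (X.start > t=927) AND its end is strictly before zeta's end (X.end < t=766).
delta: start t=242 > t=927? ✗; end t=247 < t=766? ✓ → no.
eta: start t=63 > t=927? ✗; end t=372 < t=766? ✓ → no.
gamma: start t=6 > t=927? ✗; end t=477 < t=766? ✓ → no.
theta: start t=486 > t=927? ✗; end t=771 < t=766? ✗ → no.
Result: none.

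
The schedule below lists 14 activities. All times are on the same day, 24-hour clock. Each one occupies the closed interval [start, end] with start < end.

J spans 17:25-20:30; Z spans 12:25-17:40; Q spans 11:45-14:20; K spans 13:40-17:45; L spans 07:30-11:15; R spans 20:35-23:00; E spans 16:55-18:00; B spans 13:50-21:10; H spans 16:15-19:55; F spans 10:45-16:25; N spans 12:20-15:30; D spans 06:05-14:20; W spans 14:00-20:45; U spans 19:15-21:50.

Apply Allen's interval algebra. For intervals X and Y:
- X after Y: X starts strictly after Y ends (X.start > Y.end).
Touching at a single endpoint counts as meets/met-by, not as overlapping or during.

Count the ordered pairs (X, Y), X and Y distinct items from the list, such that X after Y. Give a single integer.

38

Checking all 182 ordered pairs for relation 'after'; matching pairs in alphabetical order:
(B, L): B after L ✓
(E, D): E after D ✓
(E, F): E after F ✓
(E, L): E after L ✓
(E, N): E after N ✓
(E, Q): E after Q ✓
(H, D): H after D ✓
(H, L): H after L ✓
(H, N): H after N ✓
(H, Q): H after Q ✓
(J, D): J after D ✓
(J, F): J after F ✓
(J, L): J after L ✓
(J, N): J after N ✓
(J, Q): J after Q ✓
(K, L): K after L ✓
(N, L): N after L ✓
(Q, L): Q after L ✓
(R, D): R after D ✓
(R, E): R after E ✓
(R, F): R after F ✓
(R, H): R after H ✓
(R, J): R after J ✓
(R, K): R after K ✓
... plus 14 further pairs not listed.
Count: 38.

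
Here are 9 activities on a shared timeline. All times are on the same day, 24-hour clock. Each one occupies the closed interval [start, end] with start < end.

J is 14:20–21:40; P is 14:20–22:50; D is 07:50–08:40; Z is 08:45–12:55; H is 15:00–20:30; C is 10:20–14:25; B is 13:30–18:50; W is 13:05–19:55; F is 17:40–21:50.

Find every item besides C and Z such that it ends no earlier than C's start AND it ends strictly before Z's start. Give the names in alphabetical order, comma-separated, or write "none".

Conditions: its end is no earlier than C's start (X.end >= 10:20) AND its end is strictly before Z's start (X.end < 08:45).
B: end 18:50 >= 10:20? ✓; end 18:50 < 08:45? ✗ → no.
D: end 08:40 >= 10:20? ✗; end 08:40 < 08:45? ✓ → no.
F: end 21:50 >= 10:20? ✓; end 21:50 < 08:45? ✗ → no.
H: end 20:30 >= 10:20? ✓; end 20:30 < 08:45? ✗ → no.
J: end 21:40 >= 10:20? ✓; end 21:40 < 08:45? ✗ → no.
P: end 22:50 >= 10:20? ✓; end 22:50 < 08:45? ✗ → no.
W: end 19:55 >= 10:20? ✓; end 19:55 < 08:45? ✗ → no.
Result: none.

none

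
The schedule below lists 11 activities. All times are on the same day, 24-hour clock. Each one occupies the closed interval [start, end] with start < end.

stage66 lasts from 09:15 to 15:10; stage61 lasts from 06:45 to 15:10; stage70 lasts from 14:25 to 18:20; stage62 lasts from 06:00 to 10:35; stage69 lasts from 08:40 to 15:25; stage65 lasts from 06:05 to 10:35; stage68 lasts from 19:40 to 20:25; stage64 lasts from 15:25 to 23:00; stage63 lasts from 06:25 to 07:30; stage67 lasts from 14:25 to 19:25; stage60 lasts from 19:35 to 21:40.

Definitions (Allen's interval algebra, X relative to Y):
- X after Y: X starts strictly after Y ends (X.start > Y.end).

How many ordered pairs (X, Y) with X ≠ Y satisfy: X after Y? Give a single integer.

29

Checking all 110 ordered pairs for relation 'after'; matching pairs in alphabetical order:
(stage60, stage61): stage60 after stage61 ✓
(stage60, stage62): stage60 after stage62 ✓
(stage60, stage63): stage60 after stage63 ✓
(stage60, stage65): stage60 after stage65 ✓
(stage60, stage66): stage60 after stage66 ✓
(stage60, stage67): stage60 after stage67 ✓
(stage60, stage69): stage60 after stage69 ✓
(stage60, stage70): stage60 after stage70 ✓
(stage64, stage61): stage64 after stage61 ✓
(stage64, stage62): stage64 after stage62 ✓
(stage64, stage63): stage64 after stage63 ✓
(stage64, stage65): stage64 after stage65 ✓
(stage64, stage66): stage64 after stage66 ✓
(stage66, stage63): stage66 after stage63 ✓
(stage67, stage62): stage67 after stage62 ✓
(stage67, stage63): stage67 after stage63 ✓
(stage67, stage65): stage67 after stage65 ✓
(stage68, stage61): stage68 after stage61 ✓
(stage68, stage62): stage68 after stage62 ✓
(stage68, stage63): stage68 after stage63 ✓
(stage68, stage65): stage68 after stage65 ✓
(stage68, stage66): stage68 after stage66 ✓
(stage68, stage67): stage68 after stage67 ✓
(stage68, stage69): stage68 after stage69 ✓
... plus 5 further pairs not listed.
Count: 29.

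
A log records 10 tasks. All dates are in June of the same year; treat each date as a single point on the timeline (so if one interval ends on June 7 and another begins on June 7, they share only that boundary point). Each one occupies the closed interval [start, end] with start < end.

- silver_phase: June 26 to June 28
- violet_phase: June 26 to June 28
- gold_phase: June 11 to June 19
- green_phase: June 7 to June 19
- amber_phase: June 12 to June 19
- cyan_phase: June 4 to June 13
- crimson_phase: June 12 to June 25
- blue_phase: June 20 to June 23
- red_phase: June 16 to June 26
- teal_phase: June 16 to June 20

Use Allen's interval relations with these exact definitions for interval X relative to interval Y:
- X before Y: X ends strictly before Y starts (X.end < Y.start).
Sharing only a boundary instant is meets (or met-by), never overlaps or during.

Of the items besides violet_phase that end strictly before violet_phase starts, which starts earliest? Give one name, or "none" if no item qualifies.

cyan_phase

Target violet_phase = [June 26, June 28].
amber_phase [June 12, June 19] → before → candidate.
blue_phase [June 20, June 23] → before → candidate.
crimson_phase [June 12, June 25] → before → candidate.
cyan_phase [June 4, June 13] → before → candidate.
gold_phase [June 11, June 19] → before → candidate.
green_phase [June 7, June 19] → before → candidate.
red_phase [June 16, June 26] → meets → excluded.
silver_phase [June 26, June 28] → equals → excluded.
teal_phase [June 16, June 20] → before → candidate.
Among candidates, earliest start is June 4 → cyan_phase.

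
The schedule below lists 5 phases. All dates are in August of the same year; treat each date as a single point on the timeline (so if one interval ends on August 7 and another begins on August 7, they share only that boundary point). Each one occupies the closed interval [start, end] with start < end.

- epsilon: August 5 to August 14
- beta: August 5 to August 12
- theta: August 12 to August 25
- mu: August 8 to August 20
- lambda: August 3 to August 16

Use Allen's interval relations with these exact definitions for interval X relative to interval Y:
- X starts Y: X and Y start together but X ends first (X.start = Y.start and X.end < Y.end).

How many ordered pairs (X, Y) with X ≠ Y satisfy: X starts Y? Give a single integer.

1

Checking all 20 ordered pairs for relation 'starts'; matching pairs in alphabetical order:
(beta, epsilon): beta starts epsilon ✓
Count: 1.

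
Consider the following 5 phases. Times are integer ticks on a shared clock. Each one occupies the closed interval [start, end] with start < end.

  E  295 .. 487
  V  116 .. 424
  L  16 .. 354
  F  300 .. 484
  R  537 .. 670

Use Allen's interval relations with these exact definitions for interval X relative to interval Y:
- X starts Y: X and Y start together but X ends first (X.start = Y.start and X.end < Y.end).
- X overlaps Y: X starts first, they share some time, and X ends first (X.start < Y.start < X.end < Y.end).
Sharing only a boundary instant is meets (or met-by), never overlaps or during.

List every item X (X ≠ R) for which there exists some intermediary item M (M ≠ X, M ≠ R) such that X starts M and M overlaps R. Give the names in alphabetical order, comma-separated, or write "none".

none

Target R = [537, 670].
Intermediaries M with M overlaps R: none.
Union: none.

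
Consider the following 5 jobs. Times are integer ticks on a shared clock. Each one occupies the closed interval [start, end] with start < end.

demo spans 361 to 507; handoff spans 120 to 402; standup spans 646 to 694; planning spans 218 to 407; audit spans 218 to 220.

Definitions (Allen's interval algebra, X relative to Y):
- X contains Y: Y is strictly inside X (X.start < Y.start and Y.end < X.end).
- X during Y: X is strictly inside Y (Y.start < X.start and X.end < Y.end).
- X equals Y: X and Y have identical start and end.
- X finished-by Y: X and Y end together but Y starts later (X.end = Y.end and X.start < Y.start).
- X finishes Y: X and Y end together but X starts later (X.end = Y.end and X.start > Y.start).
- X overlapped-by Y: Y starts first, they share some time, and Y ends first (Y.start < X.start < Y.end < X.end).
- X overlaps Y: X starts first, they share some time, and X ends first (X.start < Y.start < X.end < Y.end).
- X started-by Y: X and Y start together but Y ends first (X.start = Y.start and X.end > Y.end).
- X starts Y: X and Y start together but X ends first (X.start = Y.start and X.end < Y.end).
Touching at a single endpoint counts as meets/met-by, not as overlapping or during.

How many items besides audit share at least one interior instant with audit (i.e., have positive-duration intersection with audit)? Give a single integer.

2

Target audit = [218, 220].
demo [361, 507] → after → no.
handoff [120, 402] → contains → counts.
planning [218, 407] → started-by → counts.
standup [646, 694] → after → no.
Total: 2.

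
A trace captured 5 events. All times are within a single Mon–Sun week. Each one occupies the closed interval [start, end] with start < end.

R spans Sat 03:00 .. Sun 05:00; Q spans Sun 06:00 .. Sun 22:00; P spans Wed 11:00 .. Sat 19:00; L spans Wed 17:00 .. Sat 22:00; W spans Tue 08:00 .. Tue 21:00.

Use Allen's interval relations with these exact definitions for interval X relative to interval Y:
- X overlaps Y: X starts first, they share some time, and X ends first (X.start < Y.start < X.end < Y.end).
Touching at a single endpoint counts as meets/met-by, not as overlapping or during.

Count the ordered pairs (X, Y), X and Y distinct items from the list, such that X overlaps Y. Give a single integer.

Checking all 20 ordered pairs for relation 'overlaps'; matching pairs in alphabetical order:
(L, R): L overlaps R ✓
(P, L): P overlaps L ✓
(P, R): P overlaps R ✓
Count: 3.

3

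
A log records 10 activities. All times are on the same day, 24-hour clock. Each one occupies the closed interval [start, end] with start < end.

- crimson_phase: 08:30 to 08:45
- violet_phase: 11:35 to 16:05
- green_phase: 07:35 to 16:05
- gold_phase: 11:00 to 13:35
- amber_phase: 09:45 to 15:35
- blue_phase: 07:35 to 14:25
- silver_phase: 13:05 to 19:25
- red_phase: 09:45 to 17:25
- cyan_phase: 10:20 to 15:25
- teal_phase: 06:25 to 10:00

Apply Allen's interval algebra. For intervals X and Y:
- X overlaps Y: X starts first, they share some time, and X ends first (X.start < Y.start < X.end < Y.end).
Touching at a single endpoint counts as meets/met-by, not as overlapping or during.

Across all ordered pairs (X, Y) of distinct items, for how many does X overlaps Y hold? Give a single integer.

Checking all 90 ordered pairs for relation 'overlaps'; matching pairs in alphabetical order:
(amber_phase, silver_phase): amber_phase overlaps silver_phase ✓
(amber_phase, violet_phase): amber_phase overlaps violet_phase ✓
(blue_phase, amber_phase): blue_phase overlaps amber_phase ✓
(blue_phase, cyan_phase): blue_phase overlaps cyan_phase ✓
(blue_phase, red_phase): blue_phase overlaps red_phase ✓
(blue_phase, silver_phase): blue_phase overlaps silver_phase ✓
(blue_phase, violet_phase): blue_phase overlaps violet_phase ✓
(cyan_phase, silver_phase): cyan_phase overlaps silver_phase ✓
(cyan_phase, violet_phase): cyan_phase overlaps violet_phase ✓
(gold_phase, silver_phase): gold_phase overlaps silver_phase ✓
(gold_phase, violet_phase): gold_phase overlaps violet_phase ✓
(green_phase, red_phase): green_phase overlaps red_phase ✓
(green_phase, silver_phase): green_phase overlaps silver_phase ✓
(red_phase, silver_phase): red_phase overlaps silver_phase ✓
(teal_phase, amber_phase): teal_phase overlaps amber_phase ✓
(teal_phase, blue_phase): teal_phase overlaps blue_phase ✓
(teal_phase, green_phase): teal_phase overlaps green_phase ✓
(teal_phase, red_phase): teal_phase overlaps red_phase ✓
(violet_phase, silver_phase): violet_phase overlaps silver_phase ✓
Count: 19.

19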